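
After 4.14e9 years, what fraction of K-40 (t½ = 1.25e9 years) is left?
N/N₀ = (1/2)^(t/t½) = 0.1007 = 10.1%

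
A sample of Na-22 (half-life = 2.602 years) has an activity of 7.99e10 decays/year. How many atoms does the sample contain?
N = A/λ = 2.999e11 atoms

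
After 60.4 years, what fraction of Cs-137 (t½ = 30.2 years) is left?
N/N₀ = (1/2)^(t/t½) = 0.25 = 25%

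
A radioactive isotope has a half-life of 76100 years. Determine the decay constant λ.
λ = ln(2)/t½ = 9.108e-6 year⁻¹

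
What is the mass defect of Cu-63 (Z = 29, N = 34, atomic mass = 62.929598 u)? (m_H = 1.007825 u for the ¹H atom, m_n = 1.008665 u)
Δm = Z·m_H + N·m_n − M = 0.5919 u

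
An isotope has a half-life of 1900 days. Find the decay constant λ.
λ = ln(2)/t½ = 3.648e-4 day⁻¹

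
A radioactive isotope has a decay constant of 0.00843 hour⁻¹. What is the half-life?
t½ = ln(2)/λ = 82.22 hours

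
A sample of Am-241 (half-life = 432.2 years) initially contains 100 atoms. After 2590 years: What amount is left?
N = N₀(1/2)^(t/t½) = 1.571 atoms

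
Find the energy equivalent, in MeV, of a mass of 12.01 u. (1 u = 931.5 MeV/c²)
E = mc² = 11190 MeV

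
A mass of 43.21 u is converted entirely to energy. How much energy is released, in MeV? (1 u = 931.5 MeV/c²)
E = mc² = 40250 MeV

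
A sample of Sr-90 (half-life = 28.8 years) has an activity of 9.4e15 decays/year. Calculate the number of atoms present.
N = A/λ = 3.906e17 atoms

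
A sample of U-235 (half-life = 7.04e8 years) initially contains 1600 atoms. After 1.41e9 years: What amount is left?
N = N₀(1/2)^(t/t½) = 399.2 atoms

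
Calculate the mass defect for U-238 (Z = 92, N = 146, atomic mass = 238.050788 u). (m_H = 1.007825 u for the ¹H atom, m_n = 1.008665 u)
Δm = Z·m_H + N·m_n − M = 1.934 u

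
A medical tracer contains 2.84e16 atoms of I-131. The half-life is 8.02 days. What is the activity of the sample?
A = λN = 2.455e15 decays/day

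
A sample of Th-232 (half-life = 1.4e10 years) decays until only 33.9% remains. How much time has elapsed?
t = t½ × log₂(N₀/N) = 2.185e10 years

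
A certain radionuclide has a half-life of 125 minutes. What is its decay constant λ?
λ = ln(2)/t½ = 0.005545 minute⁻¹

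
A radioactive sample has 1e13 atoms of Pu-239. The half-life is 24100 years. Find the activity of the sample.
A = λN = 2.876e8 decays/year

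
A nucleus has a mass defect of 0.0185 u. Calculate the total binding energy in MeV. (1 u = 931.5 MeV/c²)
B.E. = Δm × 931.5 = 17.23 MeV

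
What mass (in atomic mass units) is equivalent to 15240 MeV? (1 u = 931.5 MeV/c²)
m = E/c² = 16.36 u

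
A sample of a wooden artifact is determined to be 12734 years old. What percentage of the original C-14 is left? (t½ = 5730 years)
N/N₀ = (1/2)^(t/t½) = 0.2143 = 21.4%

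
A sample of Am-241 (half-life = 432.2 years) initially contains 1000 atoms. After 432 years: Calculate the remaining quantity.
N = N₀(1/2)^(t/t½) = 500.2 atoms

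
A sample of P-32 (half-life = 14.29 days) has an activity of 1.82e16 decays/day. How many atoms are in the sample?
N = A/λ = 3.752e17 atoms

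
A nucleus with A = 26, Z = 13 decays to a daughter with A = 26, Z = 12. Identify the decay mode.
ΔA = 0, ΔZ = -1 ⇒ beta-plus decay (β⁺) or electron capture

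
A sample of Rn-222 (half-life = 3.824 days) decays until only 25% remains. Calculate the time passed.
t = t½ × log₂(N₀/N) = 7.648 days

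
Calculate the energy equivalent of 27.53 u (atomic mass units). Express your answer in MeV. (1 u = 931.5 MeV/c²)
E = mc² = 25640 MeV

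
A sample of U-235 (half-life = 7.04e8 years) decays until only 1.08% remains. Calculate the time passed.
t = t½ × log₂(N₀/N) = 4.599e9 years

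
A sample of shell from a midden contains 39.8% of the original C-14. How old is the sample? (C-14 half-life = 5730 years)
Age = t½ × log₂(1/ratio) = 7616 years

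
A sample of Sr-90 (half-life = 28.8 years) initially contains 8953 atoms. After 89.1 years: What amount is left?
N = N₀(1/2)^(t/t½) = 1049 atoms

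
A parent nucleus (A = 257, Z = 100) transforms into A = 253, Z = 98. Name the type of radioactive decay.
ΔA = -4, ΔZ = -2 ⇒ alpha decay (α)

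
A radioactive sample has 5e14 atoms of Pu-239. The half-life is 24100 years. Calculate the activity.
A = λN = 1.438e10 decays/year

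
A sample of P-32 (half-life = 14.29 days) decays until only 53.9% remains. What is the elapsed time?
t = t½ × log₂(N₀/N) = 12.74 days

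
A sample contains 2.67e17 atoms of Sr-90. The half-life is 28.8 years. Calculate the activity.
A = λN = 6.426e15 decays/year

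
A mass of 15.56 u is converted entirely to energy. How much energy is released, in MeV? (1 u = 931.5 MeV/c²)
E = mc² = 14490 MeV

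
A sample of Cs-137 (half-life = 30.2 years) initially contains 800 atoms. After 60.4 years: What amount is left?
N = N₀(1/2)^(t/t½) = 200 atoms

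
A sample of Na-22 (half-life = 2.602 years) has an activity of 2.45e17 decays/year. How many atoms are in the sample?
N = A/λ = 9.197e17 atoms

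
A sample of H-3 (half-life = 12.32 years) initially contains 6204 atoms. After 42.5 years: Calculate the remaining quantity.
N = N₀(1/2)^(t/t½) = 567.8 atoms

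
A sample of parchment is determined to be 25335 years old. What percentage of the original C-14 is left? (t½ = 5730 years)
N/N₀ = (1/2)^(t/t½) = 0.04667 = 4.67%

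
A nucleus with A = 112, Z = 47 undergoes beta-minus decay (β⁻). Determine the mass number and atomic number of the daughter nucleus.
Daughter: A = 112, Z = 48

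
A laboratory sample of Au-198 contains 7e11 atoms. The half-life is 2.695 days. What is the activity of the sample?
A = λN = 1.8e11 decays/day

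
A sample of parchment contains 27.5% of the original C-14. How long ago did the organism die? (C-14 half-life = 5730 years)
Age = t½ × log₂(1/ratio) = 10670 years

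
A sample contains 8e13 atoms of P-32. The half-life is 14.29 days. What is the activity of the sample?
A = λN = 3.88e12 decays/day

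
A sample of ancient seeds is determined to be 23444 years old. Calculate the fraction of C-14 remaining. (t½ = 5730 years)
N/N₀ = (1/2)^(t/t½) = 0.05866 = 5.87%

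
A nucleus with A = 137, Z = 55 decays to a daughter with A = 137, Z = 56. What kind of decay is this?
ΔA = 0, ΔZ = +1 ⇒ beta-minus decay (β⁻)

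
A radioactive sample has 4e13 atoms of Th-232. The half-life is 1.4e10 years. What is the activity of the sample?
A = λN = 1980 decays/year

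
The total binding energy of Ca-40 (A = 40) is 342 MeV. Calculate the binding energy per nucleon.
B.E./A = 342/40 = 8.55 MeV/nucleon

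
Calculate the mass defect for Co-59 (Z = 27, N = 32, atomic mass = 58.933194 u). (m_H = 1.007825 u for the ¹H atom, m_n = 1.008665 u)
Δm = Z·m_H + N·m_n − M = 0.5554 u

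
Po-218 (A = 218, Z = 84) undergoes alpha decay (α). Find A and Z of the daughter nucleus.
Daughter: A = 214, Z = 82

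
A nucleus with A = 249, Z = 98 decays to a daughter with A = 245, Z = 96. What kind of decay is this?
ΔA = -4, ΔZ = -2 ⇒ alpha decay (α)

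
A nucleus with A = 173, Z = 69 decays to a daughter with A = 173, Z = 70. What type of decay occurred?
ΔA = 0, ΔZ = +1 ⇒ beta-minus decay (β⁻)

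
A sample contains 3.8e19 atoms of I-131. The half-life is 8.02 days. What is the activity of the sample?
A = λN = 3.284e18 decays/day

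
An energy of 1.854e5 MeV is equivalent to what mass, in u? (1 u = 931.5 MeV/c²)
m = E/c² = 199 u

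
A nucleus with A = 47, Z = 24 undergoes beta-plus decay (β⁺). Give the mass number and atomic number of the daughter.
Daughter: A = 47, Z = 23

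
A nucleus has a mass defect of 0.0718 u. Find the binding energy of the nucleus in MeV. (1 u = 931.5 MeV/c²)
B.E. = Δm × 931.5 = 66.88 MeV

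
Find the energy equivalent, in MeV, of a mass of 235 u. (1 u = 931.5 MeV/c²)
E = mc² = 2.189e5 MeV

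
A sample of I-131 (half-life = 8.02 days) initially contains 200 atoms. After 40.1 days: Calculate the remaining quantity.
N = N₀(1/2)^(t/t½) = 6.25 atoms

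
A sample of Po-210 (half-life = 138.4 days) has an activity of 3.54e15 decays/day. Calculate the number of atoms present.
N = A/λ = 7.068e17 atoms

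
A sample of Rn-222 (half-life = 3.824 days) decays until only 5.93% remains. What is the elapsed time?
t = t½ × log₂(N₀/N) = 15.59 days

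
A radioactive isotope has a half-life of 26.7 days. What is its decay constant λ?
λ = ln(2)/t½ = 0.02596 day⁻¹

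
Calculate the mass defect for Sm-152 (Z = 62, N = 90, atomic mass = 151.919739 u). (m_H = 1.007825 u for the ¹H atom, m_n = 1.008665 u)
Δm = Z·m_H + N·m_n − M = 1.345 u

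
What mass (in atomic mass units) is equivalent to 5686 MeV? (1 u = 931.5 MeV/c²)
m = E/c² = 6.104 u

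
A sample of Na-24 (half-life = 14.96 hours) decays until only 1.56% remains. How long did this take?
t = t½ × log₂(N₀/N) = 89.79 hours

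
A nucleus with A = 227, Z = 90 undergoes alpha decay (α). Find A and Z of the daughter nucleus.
Daughter: A = 223, Z = 88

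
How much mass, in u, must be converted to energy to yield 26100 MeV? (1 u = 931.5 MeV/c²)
m = E/c² = 28.02 u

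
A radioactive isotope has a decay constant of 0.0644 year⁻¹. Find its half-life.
t½ = ln(2)/λ = 10.76 years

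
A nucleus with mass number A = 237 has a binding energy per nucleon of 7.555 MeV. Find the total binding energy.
B.E. = 7.555 × 237 = 1791 MeV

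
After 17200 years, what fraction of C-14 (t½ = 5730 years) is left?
N/N₀ = (1/2)^(t/t½) = 0.1248 = 12.5%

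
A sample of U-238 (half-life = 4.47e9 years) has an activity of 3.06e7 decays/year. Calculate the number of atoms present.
N = A/λ = 1.973e17 atoms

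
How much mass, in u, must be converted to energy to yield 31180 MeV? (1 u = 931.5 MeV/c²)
m = E/c² = 33.47 u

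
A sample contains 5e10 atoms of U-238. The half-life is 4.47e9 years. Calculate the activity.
A = λN = 7.753 decays/year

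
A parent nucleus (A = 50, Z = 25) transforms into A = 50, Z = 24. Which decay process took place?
ΔA = 0, ΔZ = -1 ⇒ beta-plus decay (β⁺) or electron capture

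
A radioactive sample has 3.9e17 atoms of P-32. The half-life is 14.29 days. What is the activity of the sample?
A = λN = 1.892e16 decays/day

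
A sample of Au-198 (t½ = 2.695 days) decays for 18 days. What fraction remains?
N/N₀ = (1/2)^(t/t½) = 0.009759 = 0.976%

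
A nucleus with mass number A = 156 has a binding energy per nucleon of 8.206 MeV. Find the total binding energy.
B.E. = 8.206 × 156 = 1280 MeV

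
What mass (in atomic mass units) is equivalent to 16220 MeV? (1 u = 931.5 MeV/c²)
m = E/c² = 17.41 u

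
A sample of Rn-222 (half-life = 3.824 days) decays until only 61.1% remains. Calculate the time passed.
t = t½ × log₂(N₀/N) = 2.718 days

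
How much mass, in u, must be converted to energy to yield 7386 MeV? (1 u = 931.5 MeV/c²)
m = E/c² = 7.929 u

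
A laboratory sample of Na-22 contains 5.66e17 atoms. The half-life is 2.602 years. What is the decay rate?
A = λN = 1.508e17 decays/year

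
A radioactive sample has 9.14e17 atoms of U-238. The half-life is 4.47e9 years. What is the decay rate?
A = λN = 1.417e8 decays/year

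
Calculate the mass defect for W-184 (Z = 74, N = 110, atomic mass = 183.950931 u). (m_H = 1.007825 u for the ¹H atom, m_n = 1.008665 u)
Δm = Z·m_H + N·m_n − M = 1.581 u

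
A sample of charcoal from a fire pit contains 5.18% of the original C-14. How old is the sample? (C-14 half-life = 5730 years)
Age = t½ × log₂(1/ratio) = 24470 years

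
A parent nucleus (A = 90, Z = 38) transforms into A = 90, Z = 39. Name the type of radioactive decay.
ΔA = 0, ΔZ = +1 ⇒ beta-minus decay (β⁻)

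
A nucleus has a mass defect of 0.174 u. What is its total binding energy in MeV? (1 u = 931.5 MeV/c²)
B.E. = Δm × 931.5 = 162.1 MeV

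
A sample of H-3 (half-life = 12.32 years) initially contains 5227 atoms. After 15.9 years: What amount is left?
N = N₀(1/2)^(t/t½) = 2137 atoms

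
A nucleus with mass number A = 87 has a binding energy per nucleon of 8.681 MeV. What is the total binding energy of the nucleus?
B.E. = 8.681 × 87 = 755.2 MeV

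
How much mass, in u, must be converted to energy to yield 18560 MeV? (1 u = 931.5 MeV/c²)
m = E/c² = 19.92 u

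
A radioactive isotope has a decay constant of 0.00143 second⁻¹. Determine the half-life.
t½ = ln(2)/λ = 484.7 seconds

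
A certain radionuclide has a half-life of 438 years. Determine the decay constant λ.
λ = ln(2)/t½ = 0.001583 year⁻¹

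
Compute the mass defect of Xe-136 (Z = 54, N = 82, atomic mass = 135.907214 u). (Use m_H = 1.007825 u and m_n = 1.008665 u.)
Δm = Z·m_H + N·m_n − M = 1.226 u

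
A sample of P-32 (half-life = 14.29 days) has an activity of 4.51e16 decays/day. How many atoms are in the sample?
N = A/λ = 9.298e17 atoms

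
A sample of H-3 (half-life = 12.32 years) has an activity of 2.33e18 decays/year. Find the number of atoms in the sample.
N = A/λ = 4.141e19 atoms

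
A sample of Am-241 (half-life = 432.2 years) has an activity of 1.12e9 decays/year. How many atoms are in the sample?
N = A/λ = 6.984e11 atoms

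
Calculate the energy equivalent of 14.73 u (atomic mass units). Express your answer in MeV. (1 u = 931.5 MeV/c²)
E = mc² = 13720 MeV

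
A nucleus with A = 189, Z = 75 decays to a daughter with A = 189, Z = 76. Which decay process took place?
ΔA = 0, ΔZ = +1 ⇒ beta-minus decay (β⁻)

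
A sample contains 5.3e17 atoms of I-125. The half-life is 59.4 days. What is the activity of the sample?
A = λN = 6.185e15 decays/day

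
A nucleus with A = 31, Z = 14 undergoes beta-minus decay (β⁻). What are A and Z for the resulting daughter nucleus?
Daughter: A = 31, Z = 15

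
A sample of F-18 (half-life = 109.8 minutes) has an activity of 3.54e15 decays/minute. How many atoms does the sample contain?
N = A/λ = 5.608e17 atoms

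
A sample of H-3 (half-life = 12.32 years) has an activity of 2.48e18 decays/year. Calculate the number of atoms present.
N = A/λ = 4.408e19 atoms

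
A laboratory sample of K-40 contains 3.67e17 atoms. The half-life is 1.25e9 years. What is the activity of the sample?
A = λN = 2.035e8 decays/year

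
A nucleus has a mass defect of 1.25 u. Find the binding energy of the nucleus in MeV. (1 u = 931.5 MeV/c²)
B.E. = Δm × 931.5 = 1164 MeV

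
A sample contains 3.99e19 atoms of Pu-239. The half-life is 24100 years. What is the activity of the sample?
A = λN = 1.148e15 decays/year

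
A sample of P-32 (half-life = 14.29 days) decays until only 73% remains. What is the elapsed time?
t = t½ × log₂(N₀/N) = 6.488 days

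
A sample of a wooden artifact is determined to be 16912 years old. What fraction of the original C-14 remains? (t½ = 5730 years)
N/N₀ = (1/2)^(t/t½) = 0.1293 = 12.9%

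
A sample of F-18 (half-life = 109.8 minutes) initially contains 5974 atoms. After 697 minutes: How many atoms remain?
N = N₀(1/2)^(t/t½) = 73.34 atoms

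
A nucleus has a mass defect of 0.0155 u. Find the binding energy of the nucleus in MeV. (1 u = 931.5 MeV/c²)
B.E. = Δm × 931.5 = 14.44 MeV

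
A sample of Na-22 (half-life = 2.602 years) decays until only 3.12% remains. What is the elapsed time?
t = t½ × log₂(N₀/N) = 13.02 years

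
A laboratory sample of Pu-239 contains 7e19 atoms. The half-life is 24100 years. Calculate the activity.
A = λN = 2.013e15 decays/year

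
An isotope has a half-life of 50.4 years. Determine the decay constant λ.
λ = ln(2)/t½ = 0.01375 year⁻¹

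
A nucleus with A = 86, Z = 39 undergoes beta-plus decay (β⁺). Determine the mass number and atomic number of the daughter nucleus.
Daughter: A = 86, Z = 38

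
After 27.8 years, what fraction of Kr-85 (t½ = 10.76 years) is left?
N/N₀ = (1/2)^(t/t½) = 0.1668 = 16.7%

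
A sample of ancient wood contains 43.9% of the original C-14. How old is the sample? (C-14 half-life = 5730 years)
Age = t½ × log₂(1/ratio) = 6806 years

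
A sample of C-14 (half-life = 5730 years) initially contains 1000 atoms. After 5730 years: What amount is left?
N = N₀(1/2)^(t/t½) = 500 atoms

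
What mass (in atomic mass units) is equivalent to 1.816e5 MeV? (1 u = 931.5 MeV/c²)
m = E/c² = 195 u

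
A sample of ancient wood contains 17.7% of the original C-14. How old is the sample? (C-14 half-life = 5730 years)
Age = t½ × log₂(1/ratio) = 14310 years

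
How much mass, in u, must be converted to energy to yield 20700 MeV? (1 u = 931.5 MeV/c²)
m = E/c² = 22.22 u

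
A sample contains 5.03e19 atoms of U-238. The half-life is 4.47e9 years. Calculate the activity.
A = λN = 7.8e9 decays/year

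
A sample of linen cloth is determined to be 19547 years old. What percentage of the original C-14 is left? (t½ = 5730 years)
N/N₀ = (1/2)^(t/t½) = 0.09399 = 9.4%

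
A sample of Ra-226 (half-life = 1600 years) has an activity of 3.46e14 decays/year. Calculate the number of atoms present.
N = A/λ = 7.987e17 atoms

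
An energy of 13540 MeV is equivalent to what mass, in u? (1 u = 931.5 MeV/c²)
m = E/c² = 14.54 u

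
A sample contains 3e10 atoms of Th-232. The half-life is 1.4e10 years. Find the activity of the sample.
A = λN = 1.485 decays/year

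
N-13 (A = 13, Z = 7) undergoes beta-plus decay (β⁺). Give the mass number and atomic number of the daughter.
Daughter: A = 13, Z = 6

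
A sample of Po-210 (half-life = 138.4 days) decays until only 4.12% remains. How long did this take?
t = t½ × log₂(N₀/N) = 636.8 days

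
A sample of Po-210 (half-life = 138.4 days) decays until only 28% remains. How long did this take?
t = t½ × log₂(N₀/N) = 254.2 days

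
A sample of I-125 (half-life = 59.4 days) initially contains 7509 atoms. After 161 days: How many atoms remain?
N = N₀(1/2)^(t/t½) = 1147 atoms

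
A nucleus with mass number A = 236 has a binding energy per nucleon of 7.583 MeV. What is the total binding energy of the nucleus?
B.E. = 7.583 × 236 = 1790 MeV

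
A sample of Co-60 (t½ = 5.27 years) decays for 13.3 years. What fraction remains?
N/N₀ = (1/2)^(t/t½) = 0.1739 = 17.4%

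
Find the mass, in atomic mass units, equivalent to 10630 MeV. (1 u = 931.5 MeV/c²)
m = E/c² = 11.41 u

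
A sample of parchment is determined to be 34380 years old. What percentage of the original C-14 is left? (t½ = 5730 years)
N/N₀ = (1/2)^(t/t½) = 0.01562 = 1.56%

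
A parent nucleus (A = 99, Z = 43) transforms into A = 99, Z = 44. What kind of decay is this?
ΔA = 0, ΔZ = +1 ⇒ beta-minus decay (β⁻)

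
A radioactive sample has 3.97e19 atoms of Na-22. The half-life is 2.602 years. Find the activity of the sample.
A = λN = 1.058e19 decays/year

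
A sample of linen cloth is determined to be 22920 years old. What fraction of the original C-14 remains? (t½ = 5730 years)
N/N₀ = (1/2)^(t/t½) = 0.0625 = 6.25%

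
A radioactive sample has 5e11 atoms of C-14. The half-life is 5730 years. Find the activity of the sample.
A = λN = 6.048e7 decays/year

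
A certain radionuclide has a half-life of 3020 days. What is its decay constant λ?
λ = ln(2)/t½ = 2.295e-4 day⁻¹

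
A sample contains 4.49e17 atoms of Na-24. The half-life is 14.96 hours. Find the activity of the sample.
A = λN = 2.08e16 decays/hour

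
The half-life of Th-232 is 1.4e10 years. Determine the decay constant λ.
λ = ln(2)/t½ = 4.951e-11 year⁻¹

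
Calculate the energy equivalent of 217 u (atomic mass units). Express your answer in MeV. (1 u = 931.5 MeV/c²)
E = mc² = 2.021e5 MeV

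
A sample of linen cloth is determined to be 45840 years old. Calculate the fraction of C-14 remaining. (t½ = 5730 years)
N/N₀ = (1/2)^(t/t½) = 0.003906 = 0.391%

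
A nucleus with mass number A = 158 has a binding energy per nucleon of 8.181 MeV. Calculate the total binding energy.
B.E. = 8.181 × 158 = 1293 MeV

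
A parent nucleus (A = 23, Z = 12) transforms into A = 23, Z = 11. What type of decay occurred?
ΔA = 0, ΔZ = -1 ⇒ beta-plus decay (β⁺) or electron capture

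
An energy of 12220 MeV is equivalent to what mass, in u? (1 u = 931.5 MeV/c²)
m = E/c² = 13.12 u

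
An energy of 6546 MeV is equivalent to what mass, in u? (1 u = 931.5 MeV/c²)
m = E/c² = 7.027 u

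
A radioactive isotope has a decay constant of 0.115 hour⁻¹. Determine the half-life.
t½ = ln(2)/λ = 6.027 hours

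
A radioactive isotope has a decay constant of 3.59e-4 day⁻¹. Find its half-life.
t½ = ln(2)/λ = 1931 days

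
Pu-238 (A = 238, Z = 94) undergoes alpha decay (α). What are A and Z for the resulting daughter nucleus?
Daughter: A = 234, Z = 92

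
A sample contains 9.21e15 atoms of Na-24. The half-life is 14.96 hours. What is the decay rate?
A = λN = 4.267e14 decays/hour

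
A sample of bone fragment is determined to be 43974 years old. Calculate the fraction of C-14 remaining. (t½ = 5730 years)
N/N₀ = (1/2)^(t/t½) = 0.004895 = 0.49%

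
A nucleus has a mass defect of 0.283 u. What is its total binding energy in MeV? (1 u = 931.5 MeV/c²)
B.E. = Δm × 931.5 = 263.6 MeV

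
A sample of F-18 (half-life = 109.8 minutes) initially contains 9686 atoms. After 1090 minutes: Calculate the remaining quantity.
N = N₀(1/2)^(t/t½) = 9.949 atoms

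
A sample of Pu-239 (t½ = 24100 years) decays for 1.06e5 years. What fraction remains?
N/N₀ = (1/2)^(t/t½) = 0.04742 = 4.74%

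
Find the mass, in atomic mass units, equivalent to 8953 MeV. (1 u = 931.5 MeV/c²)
m = E/c² = 9.611 u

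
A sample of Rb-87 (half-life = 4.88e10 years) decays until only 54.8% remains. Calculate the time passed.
t = t½ × log₂(N₀/N) = 4.235e10 years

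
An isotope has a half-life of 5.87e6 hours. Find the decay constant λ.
λ = ln(2)/t½ = 1.181e-7 hour⁻¹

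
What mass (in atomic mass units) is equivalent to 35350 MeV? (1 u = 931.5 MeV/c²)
m = E/c² = 37.95 u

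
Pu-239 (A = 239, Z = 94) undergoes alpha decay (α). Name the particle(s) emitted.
α particle = ⁴₂He (2 protons + 2 neutrons)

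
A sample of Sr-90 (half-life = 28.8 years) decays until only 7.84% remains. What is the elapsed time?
t = t½ × log₂(N₀/N) = 105.8 years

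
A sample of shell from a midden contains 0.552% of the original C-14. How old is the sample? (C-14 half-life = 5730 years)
Age = t½ × log₂(1/ratio) = 42980 years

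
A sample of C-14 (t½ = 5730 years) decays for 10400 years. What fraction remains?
N/N₀ = (1/2)^(t/t½) = 0.2842 = 28.4%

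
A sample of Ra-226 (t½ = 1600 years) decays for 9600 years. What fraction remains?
N/N₀ = (1/2)^(t/t½) = 0.01562 = 1.56%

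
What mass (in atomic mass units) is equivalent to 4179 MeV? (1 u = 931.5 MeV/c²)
m = E/c² = 4.486 u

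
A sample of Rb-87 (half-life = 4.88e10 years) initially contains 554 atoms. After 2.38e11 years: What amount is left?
N = N₀(1/2)^(t/t½) = 18.85 atoms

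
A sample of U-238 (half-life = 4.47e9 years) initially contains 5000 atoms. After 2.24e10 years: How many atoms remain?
N = N₀(1/2)^(t/t½) = 155 atoms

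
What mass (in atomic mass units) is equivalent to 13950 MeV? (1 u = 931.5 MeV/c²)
m = E/c² = 14.98 u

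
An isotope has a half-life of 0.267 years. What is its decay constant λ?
λ = ln(2)/t½ = 2.596 year⁻¹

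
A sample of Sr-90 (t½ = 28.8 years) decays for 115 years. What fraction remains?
N/N₀ = (1/2)^(t/t½) = 0.0628 = 6.28%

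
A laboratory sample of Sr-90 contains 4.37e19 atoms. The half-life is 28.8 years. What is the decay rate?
A = λN = 1.052e18 decays/year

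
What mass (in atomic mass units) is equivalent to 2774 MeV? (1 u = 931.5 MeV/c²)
m = E/c² = 2.978 u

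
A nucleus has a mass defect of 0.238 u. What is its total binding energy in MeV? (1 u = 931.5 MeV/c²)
B.E. = Δm × 931.5 = 221.7 MeV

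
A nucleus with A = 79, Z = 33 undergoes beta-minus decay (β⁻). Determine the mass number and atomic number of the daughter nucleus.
Daughter: A = 79, Z = 34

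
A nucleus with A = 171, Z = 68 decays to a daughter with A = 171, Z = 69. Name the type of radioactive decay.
ΔA = 0, ΔZ = +1 ⇒ beta-minus decay (β⁻)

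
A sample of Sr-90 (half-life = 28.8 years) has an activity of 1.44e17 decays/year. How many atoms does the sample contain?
N = A/λ = 5.983e18 atoms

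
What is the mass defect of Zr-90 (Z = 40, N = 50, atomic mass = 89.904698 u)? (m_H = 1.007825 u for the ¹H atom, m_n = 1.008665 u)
Δm = Z·m_H + N·m_n − M = 0.8416 u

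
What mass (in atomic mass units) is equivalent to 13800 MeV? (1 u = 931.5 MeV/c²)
m = E/c² = 14.81 u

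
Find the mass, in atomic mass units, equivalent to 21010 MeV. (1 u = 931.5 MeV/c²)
m = E/c² = 22.56 u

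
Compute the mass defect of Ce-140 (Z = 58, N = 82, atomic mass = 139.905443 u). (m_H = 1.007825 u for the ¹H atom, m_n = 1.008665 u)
Δm = Z·m_H + N·m_n − M = 1.259 u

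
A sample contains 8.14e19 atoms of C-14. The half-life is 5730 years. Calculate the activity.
A = λN = 9.847e15 decays/year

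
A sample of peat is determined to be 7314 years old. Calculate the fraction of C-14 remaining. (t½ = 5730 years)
N/N₀ = (1/2)^(t/t½) = 0.4128 = 41.3%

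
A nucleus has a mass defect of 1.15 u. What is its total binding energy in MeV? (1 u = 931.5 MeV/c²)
B.E. = Δm × 931.5 = 1071 MeV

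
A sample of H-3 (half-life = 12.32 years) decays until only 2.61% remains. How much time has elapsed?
t = t½ × log₂(N₀/N) = 64.8 years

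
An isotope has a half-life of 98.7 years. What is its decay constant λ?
λ = ln(2)/t½ = 0.007023 year⁻¹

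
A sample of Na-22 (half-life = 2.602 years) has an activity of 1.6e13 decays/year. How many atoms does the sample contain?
N = A/λ = 6.006e13 atoms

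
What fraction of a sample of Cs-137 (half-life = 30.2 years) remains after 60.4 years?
N/N₀ = (1/2)^(t/t½) = 0.25 = 25%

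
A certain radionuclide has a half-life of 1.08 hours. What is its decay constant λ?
λ = ln(2)/t½ = 0.6418 hour⁻¹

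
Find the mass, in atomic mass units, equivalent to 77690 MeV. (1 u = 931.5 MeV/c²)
m = E/c² = 83.4 u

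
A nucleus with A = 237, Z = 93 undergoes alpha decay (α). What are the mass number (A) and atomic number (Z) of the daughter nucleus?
Daughter: A = 233, Z = 91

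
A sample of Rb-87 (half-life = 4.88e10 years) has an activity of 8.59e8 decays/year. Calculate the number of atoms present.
N = A/λ = 6.048e19 atoms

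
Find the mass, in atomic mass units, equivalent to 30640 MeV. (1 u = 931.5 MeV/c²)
m = E/c² = 32.89 u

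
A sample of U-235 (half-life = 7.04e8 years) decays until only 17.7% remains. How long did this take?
t = t½ × log₂(N₀/N) = 1.759e9 years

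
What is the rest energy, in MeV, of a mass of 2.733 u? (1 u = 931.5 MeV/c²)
E = mc² = 2546 MeV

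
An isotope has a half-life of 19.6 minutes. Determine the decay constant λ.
λ = ln(2)/t½ = 0.03536 minute⁻¹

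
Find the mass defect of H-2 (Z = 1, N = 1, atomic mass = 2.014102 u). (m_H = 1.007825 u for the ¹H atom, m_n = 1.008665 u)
Δm = Z·m_H + N·m_n − M = 0.002388 u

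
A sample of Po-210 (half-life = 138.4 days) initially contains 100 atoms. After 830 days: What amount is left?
N = N₀(1/2)^(t/t½) = 1.566 atoms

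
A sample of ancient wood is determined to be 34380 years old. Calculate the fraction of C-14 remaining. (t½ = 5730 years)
N/N₀ = (1/2)^(t/t½) = 0.01562 = 1.56%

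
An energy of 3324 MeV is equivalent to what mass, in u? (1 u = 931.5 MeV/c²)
m = E/c² = 3.568 u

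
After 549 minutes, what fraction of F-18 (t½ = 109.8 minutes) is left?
N/N₀ = (1/2)^(t/t½) = 0.03125 = 3.12%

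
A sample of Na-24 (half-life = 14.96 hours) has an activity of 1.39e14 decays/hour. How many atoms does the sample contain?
N = A/λ = 3e15 atoms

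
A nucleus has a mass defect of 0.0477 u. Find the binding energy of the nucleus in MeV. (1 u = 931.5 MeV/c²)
B.E. = Δm × 931.5 = 44.43 MeV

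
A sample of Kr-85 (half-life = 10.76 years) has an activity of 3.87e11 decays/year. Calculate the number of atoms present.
N = A/λ = 6.008e12 atoms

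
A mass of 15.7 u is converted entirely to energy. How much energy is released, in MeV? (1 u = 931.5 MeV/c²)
E = mc² = 14620 MeV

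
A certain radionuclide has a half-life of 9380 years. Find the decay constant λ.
λ = ln(2)/t½ = 7.39e-5 year⁻¹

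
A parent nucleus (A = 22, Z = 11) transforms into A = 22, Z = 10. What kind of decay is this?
ΔA = 0, ΔZ = -1 ⇒ beta-plus decay (β⁺) or electron capture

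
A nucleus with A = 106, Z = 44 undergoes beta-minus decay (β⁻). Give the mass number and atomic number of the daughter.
Daughter: A = 106, Z = 45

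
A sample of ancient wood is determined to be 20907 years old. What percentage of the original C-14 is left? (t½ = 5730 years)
N/N₀ = (1/2)^(t/t½) = 0.07973 = 7.97%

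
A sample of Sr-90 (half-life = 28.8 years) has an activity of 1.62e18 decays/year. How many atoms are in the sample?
N = A/λ = 6.731e19 atoms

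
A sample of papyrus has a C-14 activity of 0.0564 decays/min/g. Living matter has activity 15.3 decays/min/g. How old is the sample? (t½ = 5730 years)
Age = t½ × log₂(A₀/A) = 46320 years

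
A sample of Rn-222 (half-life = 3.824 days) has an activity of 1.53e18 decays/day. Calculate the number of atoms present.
N = A/λ = 8.441e18 atoms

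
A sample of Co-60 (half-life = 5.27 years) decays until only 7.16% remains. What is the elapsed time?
t = t½ × log₂(N₀/N) = 20.05 years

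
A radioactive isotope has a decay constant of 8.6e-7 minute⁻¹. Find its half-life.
t½ = ln(2)/λ = 8.06e5 minutes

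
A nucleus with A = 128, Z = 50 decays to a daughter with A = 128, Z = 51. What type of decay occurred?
ΔA = 0, ΔZ = +1 ⇒ beta-minus decay (β⁻)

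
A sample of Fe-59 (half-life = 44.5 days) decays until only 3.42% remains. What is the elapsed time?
t = t½ × log₂(N₀/N) = 216.7 days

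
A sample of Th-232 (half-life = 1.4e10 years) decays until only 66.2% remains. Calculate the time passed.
t = t½ × log₂(N₀/N) = 8.331e9 years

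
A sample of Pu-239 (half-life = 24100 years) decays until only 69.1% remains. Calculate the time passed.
t = t½ × log₂(N₀/N) = 12850 years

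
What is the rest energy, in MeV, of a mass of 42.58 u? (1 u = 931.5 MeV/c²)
E = mc² = 39660 MeV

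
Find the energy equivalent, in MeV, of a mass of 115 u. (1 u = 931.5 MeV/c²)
E = mc² = 1.071e5 MeV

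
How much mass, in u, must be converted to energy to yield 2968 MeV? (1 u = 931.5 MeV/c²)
m = E/c² = 3.186 u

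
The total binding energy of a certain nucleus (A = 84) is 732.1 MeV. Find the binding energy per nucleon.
B.E./A = 732.1/84 = 8.715 MeV/nucleon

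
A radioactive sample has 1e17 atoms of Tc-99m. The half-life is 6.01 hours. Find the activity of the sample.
A = λN = 1.153e16 decays/hour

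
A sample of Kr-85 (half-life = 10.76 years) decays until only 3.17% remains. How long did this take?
t = t½ × log₂(N₀/N) = 53.58 years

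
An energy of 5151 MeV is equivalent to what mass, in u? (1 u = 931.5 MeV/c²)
m = E/c² = 5.53 u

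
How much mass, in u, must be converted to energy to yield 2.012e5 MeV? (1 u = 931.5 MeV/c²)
m = E/c² = 216 u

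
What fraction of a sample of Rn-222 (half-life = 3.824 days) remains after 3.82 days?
N/N₀ = (1/2)^(t/t½) = 0.5004 = 50%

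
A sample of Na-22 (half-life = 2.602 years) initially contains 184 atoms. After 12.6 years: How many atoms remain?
N = N₀(1/2)^(t/t½) = 6.414 atoms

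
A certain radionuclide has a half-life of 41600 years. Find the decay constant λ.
λ = ln(2)/t½ = 1.666e-5 year⁻¹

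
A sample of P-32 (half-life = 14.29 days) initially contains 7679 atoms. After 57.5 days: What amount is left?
N = N₀(1/2)^(t/t½) = 472.1 atoms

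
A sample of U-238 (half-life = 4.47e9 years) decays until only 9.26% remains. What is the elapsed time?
t = t½ × log₂(N₀/N) = 1.534e10 years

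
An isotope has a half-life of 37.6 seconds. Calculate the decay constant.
λ = ln(2)/t½ = 0.01843 second⁻¹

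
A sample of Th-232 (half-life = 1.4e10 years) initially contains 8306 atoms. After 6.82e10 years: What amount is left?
N = N₀(1/2)^(t/t½) = 283.8 atoms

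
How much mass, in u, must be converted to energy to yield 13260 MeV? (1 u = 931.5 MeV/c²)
m = E/c² = 14.24 u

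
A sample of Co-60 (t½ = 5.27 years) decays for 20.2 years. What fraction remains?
N/N₀ = (1/2)^(t/t½) = 0.07017 = 7.02%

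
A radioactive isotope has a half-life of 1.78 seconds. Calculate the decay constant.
λ = ln(2)/t½ = 0.3894 second⁻¹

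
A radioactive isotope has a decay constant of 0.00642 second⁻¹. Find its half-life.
t½ = ln(2)/λ = 108 seconds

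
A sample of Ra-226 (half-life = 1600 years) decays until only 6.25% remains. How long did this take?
t = t½ × log₂(N₀/N) = 6400 years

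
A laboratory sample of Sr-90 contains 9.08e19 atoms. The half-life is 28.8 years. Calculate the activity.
A = λN = 2.185e18 decays/year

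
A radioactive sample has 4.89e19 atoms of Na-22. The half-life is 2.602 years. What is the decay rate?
A = λN = 1.303e19 decays/year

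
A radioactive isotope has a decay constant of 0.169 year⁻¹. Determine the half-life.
t½ = ln(2)/λ = 4.101 years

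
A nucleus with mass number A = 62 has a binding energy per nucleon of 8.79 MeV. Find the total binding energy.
B.E. = 8.79 × 62 = 545 MeV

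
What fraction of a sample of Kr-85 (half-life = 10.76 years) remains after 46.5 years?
N/N₀ = (1/2)^(t/t½) = 0.05001 = 5%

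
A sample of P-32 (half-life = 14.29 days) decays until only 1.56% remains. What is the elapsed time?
t = t½ × log₂(N₀/N) = 85.77 days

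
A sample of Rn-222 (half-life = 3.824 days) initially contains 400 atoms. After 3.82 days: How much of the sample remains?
N = N₀(1/2)^(t/t½) = 200.1 atoms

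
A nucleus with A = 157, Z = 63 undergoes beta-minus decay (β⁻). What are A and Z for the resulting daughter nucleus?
Daughter: A = 157, Z = 64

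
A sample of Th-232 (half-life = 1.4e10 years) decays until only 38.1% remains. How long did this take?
t = t½ × log₂(N₀/N) = 1.949e10 years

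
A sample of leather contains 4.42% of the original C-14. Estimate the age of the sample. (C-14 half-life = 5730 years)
Age = t½ × log₂(1/ratio) = 25780 years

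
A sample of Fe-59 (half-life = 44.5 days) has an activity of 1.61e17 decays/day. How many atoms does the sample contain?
N = A/λ = 1.034e19 atoms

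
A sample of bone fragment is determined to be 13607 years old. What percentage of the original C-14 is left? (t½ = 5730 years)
N/N₀ = (1/2)^(t/t½) = 0.1928 = 19.3%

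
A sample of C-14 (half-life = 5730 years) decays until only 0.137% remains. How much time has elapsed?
t = t½ × log₂(N₀/N) = 54500 years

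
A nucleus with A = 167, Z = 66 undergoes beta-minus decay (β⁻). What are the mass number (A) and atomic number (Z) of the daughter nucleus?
Daughter: A = 167, Z = 67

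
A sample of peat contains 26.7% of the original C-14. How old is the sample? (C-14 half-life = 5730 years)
Age = t½ × log₂(1/ratio) = 10920 years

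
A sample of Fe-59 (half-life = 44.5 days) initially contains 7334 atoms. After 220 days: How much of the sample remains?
N = N₀(1/2)^(t/t½) = 238.3 atoms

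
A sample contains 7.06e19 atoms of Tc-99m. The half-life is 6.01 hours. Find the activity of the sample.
A = λN = 8.142e18 decays/hour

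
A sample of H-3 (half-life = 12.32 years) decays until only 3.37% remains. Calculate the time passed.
t = t½ × log₂(N₀/N) = 60.26 years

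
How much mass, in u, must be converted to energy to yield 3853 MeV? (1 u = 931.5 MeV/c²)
m = E/c² = 4.136 u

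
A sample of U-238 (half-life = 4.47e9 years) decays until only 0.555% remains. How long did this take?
t = t½ × log₂(N₀/N) = 3.35e10 years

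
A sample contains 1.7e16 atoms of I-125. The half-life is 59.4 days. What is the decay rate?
A = λN = 1.984e14 decays/day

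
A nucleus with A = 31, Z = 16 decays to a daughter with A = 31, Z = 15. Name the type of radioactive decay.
ΔA = 0, ΔZ = -1 ⇒ beta-plus decay (β⁺) or electron capture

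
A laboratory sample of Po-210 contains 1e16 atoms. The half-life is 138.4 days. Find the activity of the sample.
A = λN = 5.008e13 decays/day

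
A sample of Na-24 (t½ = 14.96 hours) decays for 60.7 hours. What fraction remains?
N/N₀ = (1/2)^(t/t½) = 0.06006 = 6.01%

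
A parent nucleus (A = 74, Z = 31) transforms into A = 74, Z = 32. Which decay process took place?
ΔA = 0, ΔZ = +1 ⇒ beta-minus decay (β⁻)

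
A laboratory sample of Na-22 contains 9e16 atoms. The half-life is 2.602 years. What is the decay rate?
A = λN = 2.398e16 decays/year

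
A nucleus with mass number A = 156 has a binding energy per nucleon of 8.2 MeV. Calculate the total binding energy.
B.E. = 8.2 × 156 = 1279 MeV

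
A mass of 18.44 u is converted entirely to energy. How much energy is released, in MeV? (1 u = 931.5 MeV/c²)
E = mc² = 17180 MeV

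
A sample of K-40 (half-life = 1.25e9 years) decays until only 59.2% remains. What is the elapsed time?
t = t½ × log₂(N₀/N) = 9.454e8 years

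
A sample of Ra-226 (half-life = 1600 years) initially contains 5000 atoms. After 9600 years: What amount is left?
N = N₀(1/2)^(t/t½) = 78.12 atoms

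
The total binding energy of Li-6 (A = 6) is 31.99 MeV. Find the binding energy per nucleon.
B.E./A = 31.99/6 = 5.332 MeV/nucleon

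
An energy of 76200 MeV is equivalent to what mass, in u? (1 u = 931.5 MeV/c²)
m = E/c² = 81.8 u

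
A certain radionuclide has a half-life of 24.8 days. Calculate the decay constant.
λ = ln(2)/t½ = 0.02795 day⁻¹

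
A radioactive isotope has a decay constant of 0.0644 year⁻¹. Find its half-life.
t½ = ln(2)/λ = 10.76 years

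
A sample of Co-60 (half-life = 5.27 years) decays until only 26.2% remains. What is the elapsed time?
t = t½ × log₂(N₀/N) = 10.18 years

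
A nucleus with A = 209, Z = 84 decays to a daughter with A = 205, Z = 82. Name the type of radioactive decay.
ΔA = -4, ΔZ = -2 ⇒ alpha decay (α)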